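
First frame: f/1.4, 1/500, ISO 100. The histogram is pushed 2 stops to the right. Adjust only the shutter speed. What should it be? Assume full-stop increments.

Overexposed by 2 stops → need 2 stops darker.
Shutter speed: 1/500 → 1/1000 → 1/2000.

1/2000s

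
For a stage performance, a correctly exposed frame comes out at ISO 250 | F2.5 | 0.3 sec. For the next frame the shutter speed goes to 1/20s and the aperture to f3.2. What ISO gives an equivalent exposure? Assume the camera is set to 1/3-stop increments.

ISO 2500

Shutter speed: 0.3 → 1/4 → 1/5 → 1/6 → 1/8 → 1/10 → 1/13 → 1/15 → 1/20 — 2 2/3 stops shorter (darker).
Aperture: f/2.5 → f/2.8 → f/3.2 — 2/3 stop stopped down (darker).
Net change so far: 3 1/3 stops darker. Offset with the ISO: 250 → 320 → 400 → 500 → 640 → 800 → 1000 → 1250 → 1600 → 2000 → 2500.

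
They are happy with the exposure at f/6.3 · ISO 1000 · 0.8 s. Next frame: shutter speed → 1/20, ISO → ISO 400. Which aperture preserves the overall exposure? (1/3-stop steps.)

Shutter speed: 0.8 → 0.6 → 0.5 → 0.4 → 0.3 → 1/4 → 1/5 → 1/6 → 1/8 → 1/10 → 1/13 → 1/15 → 1/20 — 4 stops faster (darker).
ISO: 1000 → 800 → 640 → 500 → 400 — 1 1/3 stops dropped (darker).
Net change so far: 5 1/3 stops darker. Offset with the aperture: f/6.3 → f/5.6 → f/5 → f/4.5 → f/4 → f/3.5 → f/3.2 → f/2.8 → f/2.5 → f/2.2 → f/2 → f/1.8 → f/1.6 → f/1.4 → f/1.2 → f/1.1 → f/1.0.

f/1.0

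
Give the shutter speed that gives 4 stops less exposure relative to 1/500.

1/8000s

Shutter speed: 1/500 → 1/1000 → 1/2000 → 1/4000 → 1/8000 — 4 stops faster (darker).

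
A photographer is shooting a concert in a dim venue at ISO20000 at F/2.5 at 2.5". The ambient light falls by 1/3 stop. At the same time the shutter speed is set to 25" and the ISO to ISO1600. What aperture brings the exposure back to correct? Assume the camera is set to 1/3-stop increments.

Scene light: 1/3 stop darker.
Shutter speed: 2.5 → 3.2 → 4 → 5 → 6 → 8 → 10 → 13 → 15 → 20 → 25 — 3 1/3 stops slower (brighter).
ISO: 20000 → 16000 → 12800 → 10000 → 8000 → 6400 → 5000 → 4000 → 3200 → 2500 → 2000 → 1600 — 3 2/3 stops dropped (darker).
Net so far: 2/3 stop darker. Aperture: f/2.5 → f/2.2 → f/2.

f/2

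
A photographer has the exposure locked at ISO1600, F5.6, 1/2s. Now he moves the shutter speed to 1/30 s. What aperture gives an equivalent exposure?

f/1.4

Shutter speed: 1/2 → 1/4 → 1/8 → 1/15 → 1/30 — 4 stops shorter (darker).
Need 4 stops brighter from the aperture: f/5.6 → f/4 → f/2.8 → f/2 → f/1.4.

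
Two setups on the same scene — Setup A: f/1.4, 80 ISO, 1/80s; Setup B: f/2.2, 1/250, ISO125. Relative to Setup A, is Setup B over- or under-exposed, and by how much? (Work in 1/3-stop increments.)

Aperture: f/1.4 → f/1.6 → f/1.8 → f/2 → f/2.2 — 1 1/3 stops stopped down (darker).
Shutter speed: 1/80 → 1/100 → 1/125 → 1/160 → 1/200 → 1/250 — 1 2/3 stops faster (darker).
ISO: 80 → 100 → 125 — 2/3 stop raised (brighter).
Net: −1 1/3 −1 2/3 +2/3 = −2 1/3 stops.

2 1/3 stops darker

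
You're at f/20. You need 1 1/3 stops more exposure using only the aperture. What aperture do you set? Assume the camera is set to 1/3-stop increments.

Aperture: f/20 → f/18 → f/16 → f/14 → f/13 — 1 1/3 stops larger aperture (brighter).

f/13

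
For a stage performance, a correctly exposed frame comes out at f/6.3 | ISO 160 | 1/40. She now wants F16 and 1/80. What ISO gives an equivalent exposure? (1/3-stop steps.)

Aperture: f/6.3 → f/7.1 → f/8 → f/9 → f/10 → f/11 → f/13 → f/14 → f/16 — 2 2/3 stops smaller aperture (darker).
Shutter speed: 1/40 → 1/50 → 1/60 → 1/80 — 1 stop faster (darker).
Net change so far: 3 2/3 stops darker. Offset with the ISO: 160 → 200 → 250 → 320 → 400 → 500 → 640 → 800 → 1000 → 1250 → 1600 → 2000.

ISO 2000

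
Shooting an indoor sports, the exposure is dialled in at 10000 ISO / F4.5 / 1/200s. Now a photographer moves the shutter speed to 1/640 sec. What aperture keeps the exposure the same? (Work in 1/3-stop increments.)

f/2.5

Shutter speed: 1/200 → 1/250 → 1/320 → 1/400 → 1/500 → 1/640 — 1 2/3 stops shorter (darker).
Need 1 2/3 stops brighter from the aperture: f/4.5 → f/4 → f/3.5 → f/3.2 → f/2.8 → f/2.5.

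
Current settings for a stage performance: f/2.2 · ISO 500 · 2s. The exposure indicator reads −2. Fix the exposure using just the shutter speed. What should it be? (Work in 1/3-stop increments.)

8 s

Underexposed by 2 stops → need 2 stops brighter.
Shutter speed: 2 → 2.5 → 3.2 → 4 → 5 → 6 → 8.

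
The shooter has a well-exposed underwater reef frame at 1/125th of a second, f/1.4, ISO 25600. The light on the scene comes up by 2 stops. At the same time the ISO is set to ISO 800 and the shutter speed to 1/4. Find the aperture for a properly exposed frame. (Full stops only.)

f/2.8

Scene light: 2 stops brighter.
ISO: 25600 → 12800 → 6400 → 3200 → 1600 → 800 — 5 stops dropped (darker).
Shutter speed: 1/125 → 1/60 → 1/30 → 1/15 → 1/8 → 1/4 — 5 stops slower (brighter).
Net so far: 2 stops brighter. Aperture: f/1.4 → f/2 → f/2.8.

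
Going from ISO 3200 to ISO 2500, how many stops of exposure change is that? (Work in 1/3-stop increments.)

3200 → 2500 — count the steps: 1 third-stops = 1/3 stop.

1/3 stop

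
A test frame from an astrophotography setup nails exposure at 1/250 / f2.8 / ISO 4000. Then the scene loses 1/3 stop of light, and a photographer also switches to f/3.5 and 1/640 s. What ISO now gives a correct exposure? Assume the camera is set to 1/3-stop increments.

Scene light: 1/3 stop darker.
Aperture: f/2.8 → f/3.2 → f/3.5 — 2/3 stop smaller aperture (darker).
Shutter speed: 1/250 → 1/320 → 1/400 → 1/500 → 1/640 — 1 1/3 stops faster (darker).
Net so far: 2 1/3 stops darker. ISO: 4000 → 5000 → 6400 → 8000 → 10000 → 12800 → 16000 → 20000.

ISO 20000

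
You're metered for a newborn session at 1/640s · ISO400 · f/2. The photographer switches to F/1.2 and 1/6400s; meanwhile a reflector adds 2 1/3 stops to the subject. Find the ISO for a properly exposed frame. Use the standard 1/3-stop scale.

Scene light: 2 1/3 stops brighter.
Aperture: f/2 → f/1.8 → f/1.6 → f/1.4 → f/1.2 — 1 1/3 stops wider (brighter).
Shutter speed: 1/640 → 1/800 → 1/1000 → 1/1250 → 1/1600 → 1/2000 → 1/2500 → 1/3200 → 1/4000 → 1/5000 → 1/6400 — 3 1/3 stops shorter (darker).
Net so far: 1/3 stop brighter. ISO: 400 → 320.

ISO 320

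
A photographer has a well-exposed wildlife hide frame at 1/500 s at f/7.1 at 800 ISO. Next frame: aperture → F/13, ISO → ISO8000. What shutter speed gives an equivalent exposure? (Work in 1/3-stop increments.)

1/1600s

Aperture: f/7.1 → f/8 → f/9 → f/10 → f/11 → f/13 — 1 2/3 stops smaller aperture (darker).
ISO: 800 → 1000 → 1250 → 1600 → 2000 → 2500 → 3200 → 4000 → 5000 → 6400 → 8000 — 3 1/3 stops higher (brighter).
Net change so far: 1 2/3 stops brighter. Offset with the shutter speed: 1/500 → 1/640 → 1/800 → 1/1000 → 1/1250 → 1/1600.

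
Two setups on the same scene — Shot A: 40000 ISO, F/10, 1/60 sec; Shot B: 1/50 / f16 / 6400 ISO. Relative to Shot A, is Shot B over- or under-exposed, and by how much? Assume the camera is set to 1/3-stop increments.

3 2/3 stops darker

Aperture: f/10 → f/11 → f/13 → f/14 → f/16 — 1 1/3 stops stopped down (darker).
Shutter speed: 1/60 → 1/50 — 1/3 stop longer (brighter).
ISO: 40000 → 32000 → 25600 → 20000 → 16000 → 12800 → 10000 → 8000 → 6400 — 2 2/3 stops dropped (darker).
Net: −1 1/3 +1/3 −2 2/3 = −3 2/3 stops.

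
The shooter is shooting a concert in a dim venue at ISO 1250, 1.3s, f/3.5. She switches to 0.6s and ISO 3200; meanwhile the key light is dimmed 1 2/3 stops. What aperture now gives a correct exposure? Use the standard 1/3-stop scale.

f/2.2

Scene light: 1 2/3 stops darker.
Shutter speed: 1.3 → 1 → 0.8 → 0.6 — 1 stop shorter (darker).
ISO: 1250 → 1600 → 2000 → 2500 → 3200 — 1 1/3 stops higher (brighter).
Net so far: 1 1/3 stops darker. Aperture: f/3.5 → f/3.2 → f/2.8 → f/2.5 → f/2.2.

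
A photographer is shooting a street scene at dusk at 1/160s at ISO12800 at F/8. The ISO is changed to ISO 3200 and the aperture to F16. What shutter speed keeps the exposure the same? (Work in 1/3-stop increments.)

1/10s

ISO: 12800 → 10000 → 8000 → 6400 → 5000 → 4000 → 3200 — 2 stops dropped (darker).
Aperture: f/8 → f/9 → f/10 → f/11 → f/13 → f/14 → f/16 — 2 stops narrower (darker).
Net change so far: 4 stops darker. Offset with the shutter speed: 1/160 → 1/125 → 1/100 → 1/80 → 1/60 → 1/50 → 1/40 → 1/30 → 1/25 → 1/20 → 1/15 → 1/13 → 1/10.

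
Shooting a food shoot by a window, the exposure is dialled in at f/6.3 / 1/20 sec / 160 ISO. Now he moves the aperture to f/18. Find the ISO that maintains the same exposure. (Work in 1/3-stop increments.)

ISO 1250

Aperture: f/6.3 → f/7.1 → f/8 → f/9 → f/10 → f/11 → f/13 → f/14 → f/16 → f/18 — 3 stops stopped down (darker).
Need 3 stops brighter from the ISO: 160 → 200 → 250 → 320 → 400 → 500 → 640 → 800 → 1000 → 1250.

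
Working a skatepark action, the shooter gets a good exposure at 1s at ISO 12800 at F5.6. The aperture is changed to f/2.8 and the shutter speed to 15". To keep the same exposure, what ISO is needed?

Aperture: f/5.6 → f/4 → f/2.8 — 2 stops opened up (brighter).
Shutter speed: 1 → 2 → 4 → 8 → 15 — 4 stops slower (brighter).
Net change so far: 6 stops brighter. Offset with the ISO: 12800 → 6400 → 3200 → 1600 → 800 → 400 → 200.

ISO 200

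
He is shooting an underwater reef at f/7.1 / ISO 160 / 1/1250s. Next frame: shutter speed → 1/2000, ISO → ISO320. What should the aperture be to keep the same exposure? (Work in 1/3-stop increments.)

Shutter speed: 1/1250 → 1/1600 → 1/2000 — 2/3 stop shorter (darker).
ISO: 160 → 200 → 250 → 320 — 1 stop raised (brighter).
Net change so far: 1/3 stop brighter. Offset with the aperture: f/7.1 → f/8.

f/8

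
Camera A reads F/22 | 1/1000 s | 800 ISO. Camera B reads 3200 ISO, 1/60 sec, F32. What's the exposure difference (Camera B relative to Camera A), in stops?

Aperture: f/22 → f/32 — 1 stop smaller aperture (darker).
Shutter speed: 1/1000 → 1/500 → 1/250 → 1/125 → 1/60 — 4 stops longer (brighter).
ISO: 800 → 1600 → 3200 — 2 stops higher (brighter).
Net: −1 +4 +2 = +5 stops.

5 stops brighter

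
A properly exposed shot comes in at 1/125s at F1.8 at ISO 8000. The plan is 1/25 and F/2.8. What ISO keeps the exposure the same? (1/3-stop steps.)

ISO 4000

Shutter speed: 1/125 → 1/100 → 1/80 → 1/60 → 1/50 → 1/40 → 1/30 → 1/25 — 2 1/3 stops longer (brighter).
Aperture: f/1.8 → f/2 → f/2.2 → f/2.5 → f/2.8 — 1 1/3 stops stopped down (darker).
Net change so far: 1 stop brighter. Offset with the ISO: 8000 → 6400 → 5000 → 4000.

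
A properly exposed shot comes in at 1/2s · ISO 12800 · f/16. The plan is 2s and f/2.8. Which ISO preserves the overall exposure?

ISO 100

Shutter speed: 1/2 → 1 → 2 — 2 stops longer (brighter).
Aperture: f/16 → f/11 → f/8 → f/5.6 → f/4 → f/2.8 — 5 stops larger aperture (brighter).
Net change so far: 7 stops brighter. Offset with the ISO: 12800 → 6400 → 3200 → 1600 → 800 → 400 → 200 → 100.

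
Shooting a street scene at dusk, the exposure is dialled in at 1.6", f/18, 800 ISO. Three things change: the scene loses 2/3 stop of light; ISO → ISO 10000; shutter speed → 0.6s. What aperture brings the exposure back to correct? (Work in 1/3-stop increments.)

f/32

Scene light: 2/3 stop darker.
ISO: 800 → 1000 → 1250 → 1600 → 2000 → 2500 → 3200 → 4000 → 5000 → 6400 → 8000 → 10000 — 3 2/3 stops higher (brighter).
Shutter speed: 1.6 → 1.3 → 1 → 0.8 → 0.6 — 1 1/3 stops faster (darker).
Net so far: 1 2/3 stops brighter. Aperture: f/18 → f/20 → f/22 → f/25 → f/29 → f/32.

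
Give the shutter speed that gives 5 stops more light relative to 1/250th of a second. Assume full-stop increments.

1/8s

Shutter speed: 1/250 → 1/125 → 1/60 → 1/30 → 1/15 → 1/8 — 5 stops longer (brighter).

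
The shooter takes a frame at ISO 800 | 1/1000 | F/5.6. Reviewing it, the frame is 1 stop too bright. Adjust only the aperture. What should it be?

f/8

Overexposed by 1 stop → need 1 stop darker.
Aperture: f/5.6 → f/8.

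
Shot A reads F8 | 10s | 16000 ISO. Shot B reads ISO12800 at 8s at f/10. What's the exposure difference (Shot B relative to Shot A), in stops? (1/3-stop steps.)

Aperture: f/8 → f/9 → f/10 — 2/3 stop narrower (darker).
Shutter speed: 10 → 8 — 1/3 stop faster (darker).
ISO: 16000 → 12800 — 1/3 stop dropped (darker).
Net: −2/3 −1/3 −1/3 = −1 1/3 stops.

1 1/3 stops darker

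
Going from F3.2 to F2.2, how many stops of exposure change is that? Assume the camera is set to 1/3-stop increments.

1 stop

f/3.2 → f/2.8 → f/2.5 → f/2.2 — count the steps: 3 third-stops = 1 stop.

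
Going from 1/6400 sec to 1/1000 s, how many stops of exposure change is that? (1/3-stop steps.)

1/6400 → 1/5000 → 1/4000 → 1/3200 → 1/2500 → 1/2000 → 1/1600 → 1/1250 → 1/1000 — count the steps: 8 third-stops = 2 2/3 stops.

2 2/3 stops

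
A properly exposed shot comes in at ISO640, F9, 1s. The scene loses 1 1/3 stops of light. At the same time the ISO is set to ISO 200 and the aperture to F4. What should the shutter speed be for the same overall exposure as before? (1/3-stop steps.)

Scene light: 1 1/3 stops darker.
ISO: 640 → 500 → 400 → 320 → 250 → 200 — 1 2/3 stops lower (darker).
Aperture: f/9 → f/8 → f/7.1 → f/6.3 → f/5.6 → f/5 → f/4.5 → f/4 — 2 1/3 stops larger aperture (brighter).
Net so far: 2/3 stop darker. Shutter speed: 1 → 1.3 → 1.6.

1.6 s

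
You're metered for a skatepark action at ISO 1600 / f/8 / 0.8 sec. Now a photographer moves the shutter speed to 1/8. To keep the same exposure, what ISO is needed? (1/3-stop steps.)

ISO 10000

Shutter speed: 0.8 → 0.6 → 0.5 → 0.4 → 0.3 → 1/4 → 1/5 → 1/6 → 1/8 — 2 2/3 stops shorter (darker).
Need 2 2/3 stops brighter from the ISO: 1600 → 2000 → 2500 → 3200 → 4000 → 5000 → 6400 → 8000 → 10000.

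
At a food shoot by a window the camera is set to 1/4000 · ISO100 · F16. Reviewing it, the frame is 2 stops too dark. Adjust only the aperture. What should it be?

f/8

Underexposed by 2 stops → need 2 stops brighter.
Aperture: f/16 → f/11 → f/8.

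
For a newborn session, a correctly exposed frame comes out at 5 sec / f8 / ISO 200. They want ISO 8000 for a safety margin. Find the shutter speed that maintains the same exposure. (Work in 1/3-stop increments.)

ISO: 200 → 250 → 320 → 400 → 500 → 640 → 800 → 1000 → 1250 → 1600 → 2000 → 2500 → 3200 → 4000 → 5000 → 6400 → 8000 — 5 1/3 stops raised (brighter).
Need 5 1/3 stops darker from the shutter speed: 5 → 4 → 3.2 → 2.5 → 2 → 1.6 → 1.3 → 1 → 0.8 → 0.6 → 0.5 → 0.4 → 0.3 → 1/4 → 1/5 → 1/6 → 1/8.

1/8s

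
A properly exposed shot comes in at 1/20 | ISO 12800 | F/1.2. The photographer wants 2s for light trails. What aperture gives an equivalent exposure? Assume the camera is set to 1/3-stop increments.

Shutter speed: 1/20 → 1/15 → 1/13 → 1/10 → 1/8 → 1/6 → 1/5 → 1/4 → 0.3 → 0.4 → 0.5 → 0.6 → 0.8 → 1 → 1.3 → 1.6 → 2 — 5 1/3 stops longer (brighter).
Need 5 1/3 stops darker from the aperture: f/1.2 → f/1.4 → f/1.6 → f/1.8 → f/2 → f/2.2 → f/2.5 → f/2.8 → f/3.2 → f/3.5 → f/4 → f/4.5 → f/5 → f/5.6 → f/6.3 → f/7.1 → f/8.

f/8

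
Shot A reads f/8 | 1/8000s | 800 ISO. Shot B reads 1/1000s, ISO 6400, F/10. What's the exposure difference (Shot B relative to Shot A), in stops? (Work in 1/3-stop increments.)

5 1/3 stops brighter

Aperture: f/8 → f/9 → f/10 — 2/3 stop smaller aperture (darker).
Shutter speed: 1/8000 → 1/6400 → 1/5000 → 1/4000 → 1/3200 → 1/2500 → 1/2000 → 1/1600 → 1/1250 → 1/1000 — 3 stops slower (brighter).
ISO: 800 → 1000 → 1250 → 1600 → 2000 → 2500 → 3200 → 4000 → 5000 → 6400 — 3 stops higher (brighter).
Net: −2/3 +3 +3 = +5 1/3 stops.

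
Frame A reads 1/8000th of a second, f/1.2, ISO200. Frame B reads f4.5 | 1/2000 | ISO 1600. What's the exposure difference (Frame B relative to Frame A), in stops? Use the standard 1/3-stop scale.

Aperture: f/1.2 → f/1.4 → f/1.6 → f/1.8 → f/2 → f/2.2 → f/2.5 → f/2.8 → f/3.2 → f/3.5 → f/4 → f/4.5 — 3 2/3 stops smaller aperture (darker).
Shutter speed: 1/8000 → 1/6400 → 1/5000 → 1/4000 → 1/3200 → 1/2500 → 1/2000 — 2 stops slower (brighter).
ISO: 200 → 250 → 320 → 400 → 500 → 640 → 800 → 1000 → 1250 → 1600 — 3 stops higher (brighter).
Net: −3 2/3 +2 +3 = +1 1/3 stops.

1 1/3 stops brighter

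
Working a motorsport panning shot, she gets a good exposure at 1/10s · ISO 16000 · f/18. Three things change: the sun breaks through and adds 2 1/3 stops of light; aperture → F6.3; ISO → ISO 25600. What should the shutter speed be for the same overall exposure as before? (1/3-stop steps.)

1/640s

Scene light: 2 1/3 stops brighter.
Aperture: f/18 → f/16 → f/14 → f/13 → f/11 → f/10 → f/9 → f/8 → f/7.1 → f/6.3 — 3 stops wider (brighter).
ISO: 16000 → 20000 → 25600 — 2/3 stop higher (brighter).
Net so far: 6 stops brighter. Shutter speed: 1/10 → 1/13 → 1/15 → 1/20 → 1/25 → 1/30 → 1/40 → 1/50 → 1/60 → 1/80 → 1/100 → 1/125 → 1/160 → 1/200 → 1/250 → 1/320 → 1/400 → 1/500 → 1/640.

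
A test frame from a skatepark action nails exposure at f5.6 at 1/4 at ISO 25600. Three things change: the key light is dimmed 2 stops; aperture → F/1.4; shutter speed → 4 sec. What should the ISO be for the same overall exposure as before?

ISO 400

Scene light: 2 stops darker.
Aperture: f/5.6 → f/4 → f/2.8 → f/2 → f/1.4 — 4 stops larger aperture (brighter).
Shutter speed: 1/4 → 1/2 → 1 → 2 → 4 — 4 stops slower (brighter).
Net so far: 6 stops brighter. ISO: 25600 → 12800 → 6400 → 3200 → 1600 → 800 → 400.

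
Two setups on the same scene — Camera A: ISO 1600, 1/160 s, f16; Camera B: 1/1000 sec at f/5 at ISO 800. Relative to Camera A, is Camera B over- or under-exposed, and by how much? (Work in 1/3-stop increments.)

Aperture: f/16 → f/14 → f/13 → f/11 → f/10 → f/9 → f/8 → f/7.1 → f/6.3 → f/5.6 → f/5 — 3 1/3 stops opened up (brighter).
Shutter speed: 1/160 → 1/200 → 1/250 → 1/320 → 1/400 → 1/500 → 1/640 → 1/800 → 1/1000 — 2 2/3 stops faster (darker).
ISO: 1600 → 1250 → 1000 → 800 — 1 stop lower (darker).
Net: +3 1/3 −2 2/3 −1 = −1/3 stops.

1/3 stop darker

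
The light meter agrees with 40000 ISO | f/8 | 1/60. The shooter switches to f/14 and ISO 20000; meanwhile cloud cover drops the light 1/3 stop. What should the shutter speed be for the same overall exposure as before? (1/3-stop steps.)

1/8s

Scene light: 1/3 stop darker.
Aperture: f/8 → f/9 → f/10 → f/11 → f/13 → f/14 — 1 2/3 stops smaller aperture (darker).
ISO: 40000 → 32000 → 25600 → 20000 — 1 stop dropped (darker).
Net so far: 3 stops darker. Shutter speed: 1/60 → 1/50 → 1/40 → 1/30 → 1/25 → 1/20 → 1/15 → 1/13 → 1/10 → 1/8.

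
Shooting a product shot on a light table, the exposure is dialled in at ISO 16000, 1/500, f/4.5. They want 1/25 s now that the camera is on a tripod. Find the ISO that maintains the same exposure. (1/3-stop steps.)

Shutter speed: 1/500 → 1/400 → 1/320 → 1/250 → 1/200 → 1/160 → 1/125 → 1/100 → 1/80 → 1/60 → 1/50 → 1/40 → 1/30 → 1/25 — 4 1/3 stops longer (brighter).
Need 4 1/3 stops darker from the ISO: 16000 → 12800 → 10000 → 8000 → 6400 → 5000 → 4000 → 3200 → 2500 → 2000 → 1600 → 1250 → 1000 → 800.

ISO 800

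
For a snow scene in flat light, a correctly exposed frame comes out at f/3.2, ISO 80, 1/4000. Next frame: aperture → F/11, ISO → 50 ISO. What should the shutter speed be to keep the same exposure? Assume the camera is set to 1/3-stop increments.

Aperture: f/3.2 → f/3.5 → f/4 → f/4.5 → f/5 → f/5.6 → f/6.3 → f/7.1 → f/8 → f/9 → f/10 → f/11 — 3 2/3 stops stopped down (darker).
ISO: 80 → 64 → 50 — 2/3 stop lower (darker).
Net change so far: 4 1/3 stops darker. Offset with the shutter speed: 1/4000 → 1/3200 → 1/2500 → 1/2000 → 1/1600 → 1/1250 → 1/1000 → 1/800 → 1/640 → 1/500 → 1/400 → 1/320 → 1/250 → 1/200.

1/200s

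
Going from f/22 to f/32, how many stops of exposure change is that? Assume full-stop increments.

f/22 → f/32 — count the steps: 1 stop.

1 stop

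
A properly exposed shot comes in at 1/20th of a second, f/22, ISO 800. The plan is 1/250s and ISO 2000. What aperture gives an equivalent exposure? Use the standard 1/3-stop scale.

Shutter speed: 1/20 → 1/25 → 1/30 → 1/40 → 1/50 → 1/60 → 1/80 → 1/100 → 1/125 → 1/160 → 1/200 → 1/250 — 3 2/3 stops faster (darker).
ISO: 800 → 1000 → 1250 → 1600 → 2000 — 1 1/3 stops raised (brighter).
Net change so far: 2 1/3 stops darker. Offset with the aperture: f/22 → f/20 → f/18 → f/16 → f/14 → f/13 → f/11 → f/10.

f/10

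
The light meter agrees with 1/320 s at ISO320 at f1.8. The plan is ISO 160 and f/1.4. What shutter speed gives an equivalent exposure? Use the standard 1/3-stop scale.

1/250s

ISO: 320 → 250 → 200 → 160 — 1 stop dropped (darker).
Aperture: f/1.8 → f/1.6 → f/1.4 — 2/3 stop larger aperture (brighter).
Net change so far: 1/3 stop darker. Offset with the shutter speed: 1/320 → 1/250.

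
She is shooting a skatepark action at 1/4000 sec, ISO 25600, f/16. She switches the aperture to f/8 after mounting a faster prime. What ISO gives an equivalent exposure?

Aperture: f/16 → f/11 → f/8 — 2 stops opened up (brighter).
Need 2 stops darker from the ISO: 25600 → 12800 → 6400.

ISO 6400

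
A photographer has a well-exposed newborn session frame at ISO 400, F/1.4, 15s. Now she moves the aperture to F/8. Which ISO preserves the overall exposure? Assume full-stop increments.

Aperture: f/1.4 → f/2 → f/2.8 → f/4 → f/5.6 → f/8 — 5 stops stopped down (darker).
Need 5 stops brighter from the ISO: 400 → 800 → 1600 → 3200 → 6400 → 12800.

ISO 12800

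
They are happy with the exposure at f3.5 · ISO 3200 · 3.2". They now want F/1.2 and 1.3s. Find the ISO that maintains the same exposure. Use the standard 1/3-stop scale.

ISO 1000

Aperture: f/3.5 → f/3.2 → f/2.8 → f/2.5 → f/2.2 → f/2 → f/1.8 → f/1.6 → f/1.4 → f/1.2 — 3 stops opened up (brighter).
Shutter speed: 3.2 → 2.5 → 2 → 1.6 → 1.3 — 1 1/3 stops shorter (darker).
Net change so far: 1 2/3 stops brighter. Offset with the ISO: 3200 → 2500 → 2000 → 1600 → 1250 → 1000.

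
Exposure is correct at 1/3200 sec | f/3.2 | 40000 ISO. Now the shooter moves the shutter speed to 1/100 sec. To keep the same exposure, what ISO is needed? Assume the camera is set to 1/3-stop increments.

Shutter speed: 1/3200 → 1/2500 → 1/2000 → 1/1600 → 1/1250 → 1/1000 → 1/800 → 1/640 → 1/500 → 1/400 → 1/320 → 1/250 → 1/200 → 1/160 → 1/125 → 1/100 — 5 stops slower (brighter).
Need 5 stops darker from the ISO: 40000 → 32000 → 25600 → 20000 → 16000 → 12800 → 10000 → 8000 → 6400 → 5000 → 4000 → 3200 → 2500 → 2000 → 1600 → 1250.

ISO 1250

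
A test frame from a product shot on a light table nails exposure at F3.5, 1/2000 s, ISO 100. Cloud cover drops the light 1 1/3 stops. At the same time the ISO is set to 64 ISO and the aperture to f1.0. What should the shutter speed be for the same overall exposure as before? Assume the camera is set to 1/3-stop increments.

Scene light: 1 1/3 stops darker.
ISO: 100 → 80 → 64 — 2/3 stop dropped (darker).
Aperture: f/3.5 → f/3.2 → f/2.8 → f/2.5 → f/2.2 → f/2 → f/1.8 → f/1.6 → f/1.4 → f/1.2 → f/1.1 → f/1.0 — 3 2/3 stops wider (brighter).
Net so far: 1 2/3 stops brighter. Shutter speed: 1/2000 → 1/2500 → 1/3200 → 1/4000 → 1/5000 → 1/6400.

1/6400s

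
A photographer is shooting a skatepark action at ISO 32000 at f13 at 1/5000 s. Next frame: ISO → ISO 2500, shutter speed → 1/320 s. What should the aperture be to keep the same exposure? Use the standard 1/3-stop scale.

f/14

ISO: 32000 → 25600 → 20000 → 16000 → 12800 → 10000 → 8000 → 6400 → 5000 → 4000 → 3200 → 2500 — 3 2/3 stops dropped (darker).
Shutter speed: 1/5000 → 1/4000 → 1/3200 → 1/2500 → 1/2000 → 1/1600 → 1/1250 → 1/1000 → 1/800 → 1/640 → 1/500 → 1/400 → 1/320 — 4 stops slower (brighter).
Net change so far: 1/3 stop brighter. Offset with the aperture: f/13 → f/14.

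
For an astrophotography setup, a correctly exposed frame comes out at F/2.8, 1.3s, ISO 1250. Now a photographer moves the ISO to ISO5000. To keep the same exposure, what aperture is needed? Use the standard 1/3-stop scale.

ISO: 1250 → 1600 → 2000 → 2500 → 3200 → 4000 → 5000 — 2 stops raised (brighter).
Need 2 stops darker from the aperture: f/2.8 → f/3.2 → f/3.5 → f/4 → f/4.5 → f/5 → f/5.6.

f/5.6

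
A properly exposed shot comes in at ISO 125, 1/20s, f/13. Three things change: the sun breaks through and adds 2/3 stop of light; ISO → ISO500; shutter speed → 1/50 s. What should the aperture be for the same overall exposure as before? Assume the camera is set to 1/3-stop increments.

Scene light: 2/3 stop brighter.
ISO: 125 → 160 → 200 → 250 → 320 → 400 → 500 — 2 stops higher (brighter).
Shutter speed: 1/20 → 1/25 → 1/30 → 1/40 → 1/50 — 1 1/3 stops faster (darker).
Net so far: 1 1/3 stops brighter. Aperture: f/13 → f/14 → f/16 → f/18 → f/20.

f/20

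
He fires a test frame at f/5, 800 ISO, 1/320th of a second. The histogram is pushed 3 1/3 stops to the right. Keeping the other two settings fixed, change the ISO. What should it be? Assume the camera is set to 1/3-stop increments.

Overexposed by 3 1/3 stops → need 3 1/3 stops darker.
ISO: 800 → 640 → 500 → 400 → 320 → 250 → 200 → 160 → 125 → 100 → 80.

ISO 80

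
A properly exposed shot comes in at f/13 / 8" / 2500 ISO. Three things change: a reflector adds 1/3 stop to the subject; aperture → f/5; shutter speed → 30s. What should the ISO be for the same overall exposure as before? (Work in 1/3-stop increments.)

Scene light: 1/3 stop brighter.
Aperture: f/13 → f/11 → f/10 → f/9 → f/8 → f/7.1 → f/6.3 → f/5.6 → f/5 — 2 2/3 stops larger aperture (brighter).
Shutter speed: 8 → 10 → 13 → 15 → 20 → 25 → 30 — 2 stops longer (brighter).
Net so far: 5 stops brighter. ISO: 2500 → 2000 → 1600 → 1250 → 1000 → 800 → 640 → 500 → 400 → 320 → 250 → 200 → 160 → 125 → 100 → 80.

ISO 80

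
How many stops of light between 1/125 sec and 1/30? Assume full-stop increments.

2 stops

1/125 → 1/60 → 1/30 — count the steps: 2 stops.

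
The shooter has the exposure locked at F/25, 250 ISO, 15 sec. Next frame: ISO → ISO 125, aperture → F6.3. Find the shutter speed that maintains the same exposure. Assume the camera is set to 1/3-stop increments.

2 s

ISO: 250 → 200 → 160 → 125 — 1 stop lower (darker).
Aperture: f/25 → f/22 → f/20 → f/18 → f/16 → f/14 → f/13 → f/11 → f/10 → f/9 → f/8 → f/7.1 → f/6.3 — 4 stops larger aperture (brighter).
Net change so far: 3 stops brighter. Offset with the shutter speed: 15 → 13 → 10 → 8 → 6 → 5 → 4 → 3.2 → 2.5 → 2.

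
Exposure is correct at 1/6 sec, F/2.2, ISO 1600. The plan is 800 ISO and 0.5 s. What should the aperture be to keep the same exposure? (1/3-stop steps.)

f/2.8

ISO: 1600 → 1250 → 1000 → 800 — 1 stop dropped (darker).
Shutter speed: 1/6 → 1/5 → 1/4 → 0.3 → 0.4 → 0.5 — 1 2/3 stops longer (brighter).
Net change so far: 2/3 stop brighter. Offset with the aperture: f/2.2 → f/2.5 → f/2.8.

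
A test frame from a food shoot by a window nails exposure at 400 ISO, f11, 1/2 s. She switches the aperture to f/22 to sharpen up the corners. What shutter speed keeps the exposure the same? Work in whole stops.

2 s

Aperture: f/11 → f/16 → f/22 — 2 stops narrower (darker).
Need 2 stops brighter from the shutter speed: 1/2 → 1 → 2.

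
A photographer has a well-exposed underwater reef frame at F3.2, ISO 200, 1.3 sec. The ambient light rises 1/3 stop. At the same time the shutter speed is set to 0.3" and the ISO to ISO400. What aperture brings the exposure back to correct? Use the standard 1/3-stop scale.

f/2.5

Scene light: 1/3 stop brighter.
Shutter speed: 1.3 → 1 → 0.8 → 0.6 → 0.5 → 0.4 → 0.3 — 2 stops faster (darker).
ISO: 200 → 250 → 320 → 400 — 1 stop higher (brighter).
Net so far: 2/3 stop darker. Aperture: f/3.2 → f/2.8 → f/2.5.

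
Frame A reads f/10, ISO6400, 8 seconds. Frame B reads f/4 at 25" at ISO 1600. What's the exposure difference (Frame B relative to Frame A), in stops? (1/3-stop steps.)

Aperture: f/10 → f/9 → f/8 → f/7.1 → f/6.3 → f/5.6 → f/5 → f/4.5 → f/4 — 2 2/3 stops opened up (brighter).
Shutter speed: 8 → 10 → 13 → 15 → 20 → 25 — 1 2/3 stops slower (brighter).
ISO: 6400 → 5000 → 4000 → 3200 → 2500 → 2000 → 1600 — 2 stops lower (darker).
Net: +2 2/3 +1 2/3 −2 = +2 1/3 stops.

2 1/3 stops brighter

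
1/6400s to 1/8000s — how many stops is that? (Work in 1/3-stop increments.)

1/3 stop

1/6400 → 1/8000 — count the steps: 1 third-stops = 1/3 stop.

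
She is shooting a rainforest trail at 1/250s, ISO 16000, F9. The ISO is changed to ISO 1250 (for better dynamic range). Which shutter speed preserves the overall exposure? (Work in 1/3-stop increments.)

ISO: 16000 → 12800 → 10000 → 8000 → 6400 → 5000 → 4000 → 3200 → 2500 → 2000 → 1600 → 1250 — 3 2/3 stops dropped (darker).
Need 3 2/3 stops brighter from the shutter speed: 1/250 → 1/200 → 1/160 → 1/125 → 1/100 → 1/80 → 1/60 → 1/50 → 1/40 → 1/30 → 1/25 → 1/20.

1/20s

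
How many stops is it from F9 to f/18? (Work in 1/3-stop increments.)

2 stops

f/9 → f/10 → f/11 → f/13 → f/14 → f/16 → f/18 — count the steps: 6 third-stops = 2 stops.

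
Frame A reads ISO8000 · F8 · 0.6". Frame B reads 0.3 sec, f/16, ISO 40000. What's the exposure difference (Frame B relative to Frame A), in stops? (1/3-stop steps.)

Aperture: f/8 → f/9 → f/10 → f/11 → f/13 → f/14 → f/16 — 2 stops narrower (darker).
Shutter speed: 0.6 → 0.5 → 0.4 → 0.3 — 1 stop faster (darker).
ISO: 8000 → 10000 → 12800 → 16000 → 20000 → 25600 → 32000 → 40000 — 2 1/3 stops raised (brighter).
Net: −2 −1 +2 1/3 = −2/3 stops.

2/3 stop darker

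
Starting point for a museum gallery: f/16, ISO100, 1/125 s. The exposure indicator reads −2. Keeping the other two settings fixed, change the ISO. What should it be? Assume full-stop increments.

Underexposed by 2 stops → need 2 stops brighter.
ISO: 100 → 200 → 400.

ISO 400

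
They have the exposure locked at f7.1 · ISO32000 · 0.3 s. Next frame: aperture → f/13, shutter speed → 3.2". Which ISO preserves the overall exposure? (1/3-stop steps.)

ISO 10000

Aperture: f/7.1 → f/8 → f/9 → f/10 → f/11 → f/13 — 1 2/3 stops stopped down (darker).
Shutter speed: 0.3 → 0.4 → 0.5 → 0.6 → 0.8 → 1 → 1.3 → 1.6 → 2 → 2.5 → 3.2 — 3 1/3 stops slower (brighter).
Net change so far: 1 2/3 stops brighter. Offset with the ISO: 32000 → 25600 → 20000 → 16000 → 12800 → 10000.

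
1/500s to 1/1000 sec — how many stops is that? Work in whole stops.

1 stop

1/500 → 1/1000 — count the steps: 1 stop.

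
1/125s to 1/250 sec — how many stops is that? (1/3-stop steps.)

1 stop

1/125 → 1/160 → 1/200 → 1/250 — count the steps: 3 third-stops = 1 stop.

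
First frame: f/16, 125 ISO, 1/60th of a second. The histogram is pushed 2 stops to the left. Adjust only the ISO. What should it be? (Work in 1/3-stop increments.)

Underexposed by 2 stops → need 2 stops brighter.
ISO: 125 → 160 → 200 → 250 → 320 → 400 → 500.

ISO 500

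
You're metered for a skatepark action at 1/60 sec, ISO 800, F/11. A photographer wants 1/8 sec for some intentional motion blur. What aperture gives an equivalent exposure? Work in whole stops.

Shutter speed: 1/60 → 1/30 → 1/15 → 1/8 — 3 stops longer (brighter).
Need 3 stops darker from the aperture: f/11 → f/16 → f/22 → f/32.

f/32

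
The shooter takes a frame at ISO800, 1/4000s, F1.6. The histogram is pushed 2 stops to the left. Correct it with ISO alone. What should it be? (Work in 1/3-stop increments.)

Underexposed by 2 stops → need 2 stops brighter.
ISO: 800 → 1000 → 1250 → 1600 → 2000 → 2500 → 3200.

ISO 3200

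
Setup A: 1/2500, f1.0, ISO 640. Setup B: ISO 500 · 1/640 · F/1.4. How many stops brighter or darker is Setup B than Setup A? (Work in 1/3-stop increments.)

Aperture: f/1.0 → f/1.1 → f/1.2 → f/1.4 — 1 stop narrower (darker).
Shutter speed: 1/2500 → 1/2000 → 1/1600 → 1/1250 → 1/1000 → 1/800 → 1/640 — 2 stops slower (brighter).
ISO: 640 → 500 — 1/3 stop lower (darker).
Net: −1 +2 −1/3 = +2/3 stops.

2/3 stop brighter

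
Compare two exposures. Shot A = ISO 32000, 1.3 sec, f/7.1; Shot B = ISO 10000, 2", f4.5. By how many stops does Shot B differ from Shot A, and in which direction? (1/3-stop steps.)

Aperture: f/7.1 → f/6.3 → f/5.6 → f/5 → f/4.5 — 1 1/3 stops wider (brighter).
Shutter speed: 1.3 → 1.6 → 2 — 2/3 stop slower (brighter).
ISO: 32000 → 25600 → 20000 → 16000 → 12800 → 10000 — 1 2/3 stops lower (darker).
Net: +1 1/3 +2/3 −1 2/3 = +1/3 stops.

1/3 stop brighter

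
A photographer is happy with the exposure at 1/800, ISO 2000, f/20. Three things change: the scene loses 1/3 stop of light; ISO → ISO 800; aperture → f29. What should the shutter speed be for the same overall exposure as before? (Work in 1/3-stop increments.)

1/125s

Scene light: 1/3 stop darker.
ISO: 2000 → 1600 → 1250 → 1000 → 800 — 1 1/3 stops dropped (darker).
Aperture: f/20 → f/22 → f/25 → f/29 — 1 stop stopped down (darker).
Net so far: 2 2/3 stops darker. Shutter speed: 1/800 → 1/640 → 1/500 → 1/400 → 1/320 → 1/250 → 1/200 → 1/160 → 1/125.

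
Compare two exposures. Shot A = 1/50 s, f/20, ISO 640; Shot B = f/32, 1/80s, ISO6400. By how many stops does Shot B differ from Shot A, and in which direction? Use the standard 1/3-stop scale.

1 1/3 stops brighter

Aperture: f/20 → f/22 → f/25 → f/29 → f/32 — 1 1/3 stops narrower (darker).
Shutter speed: 1/50 → 1/60 → 1/80 — 2/3 stop faster (darker).
ISO: 640 → 800 → 1000 → 1250 → 1600 → 2000 → 2500 → 3200 → 4000 → 5000 → 6400 — 3 1/3 stops raised (brighter).
Net: −1 1/3 −2/3 +3 1/3 = +1 1/3 stops.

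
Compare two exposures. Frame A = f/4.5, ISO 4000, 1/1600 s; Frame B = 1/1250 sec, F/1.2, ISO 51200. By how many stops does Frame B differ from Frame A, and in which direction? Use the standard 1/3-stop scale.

Aperture: f/4.5 → f/4 → f/3.5 → f/3.2 → f/2.8 → f/2.5 → f/2.2 → f/2 → f/1.8 → f/1.6 → f/1.4 → f/1.2 — 3 2/3 stops larger aperture (brighter).
Shutter speed: 1/1600 → 1/1250 — 1/3 stop slower (brighter).
ISO: 4000 → 5000 → 6400 → 8000 → 10000 → 12800 → 16000 → 20000 → 25600 → 32000 → 40000 → 51200 — 3 2/3 stops higher (brighter).
Net: +3 2/3 +1/3 +3 2/3 = +7 2/3 stops.

7 2/3 stops brighter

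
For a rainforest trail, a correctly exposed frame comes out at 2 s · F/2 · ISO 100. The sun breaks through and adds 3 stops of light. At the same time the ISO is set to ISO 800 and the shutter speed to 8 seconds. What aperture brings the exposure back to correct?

f/32

Scene light: 3 stops brighter.
ISO: 100 → 200 → 400 → 800 — 3 stops raised (brighter).
Shutter speed: 2 → 4 → 8 — 2 stops slower (brighter).
Net so far: 8 stops brighter. Aperture: f/2 → f/2.8 → f/4 → f/5.6 → f/8 → f/11 → f/16 → f/22 → f/32.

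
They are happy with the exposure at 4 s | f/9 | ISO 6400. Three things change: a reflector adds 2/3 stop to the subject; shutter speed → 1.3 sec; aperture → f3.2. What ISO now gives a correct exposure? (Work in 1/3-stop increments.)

ISO 1600

Scene light: 2/3 stop brighter.
Shutter speed: 4 → 3.2 → 2.5 → 2 → 1.6 → 1.3 — 1 2/3 stops faster (darker).
Aperture: f/9 → f/8 → f/7.1 → f/6.3 → f/5.6 → f/5 → f/4.5 → f/4 → f/3.5 → f/3.2 — 3 stops larger aperture (brighter).
Net so far: 2 stops brighter. ISO: 6400 → 5000 → 4000 → 3200 → 2500 → 2000 → 1600.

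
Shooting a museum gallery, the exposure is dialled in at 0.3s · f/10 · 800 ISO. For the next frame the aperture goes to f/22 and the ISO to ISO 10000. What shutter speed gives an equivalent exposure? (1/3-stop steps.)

1/8s

Aperture: f/10 → f/11 → f/13 → f/14 → f/16 → f/18 → f/20 → f/22 — 2 1/3 stops smaller aperture (darker).
ISO: 800 → 1000 → 1250 → 1600 → 2000 → 2500 → 3200 → 4000 → 5000 → 6400 → 8000 → 10000 — 3 2/3 stops raised (brighter).
Net change so far: 1 1/3 stops brighter. Offset with the shutter speed: 0.3 → 1/4 → 1/5 → 1/6 → 1/8.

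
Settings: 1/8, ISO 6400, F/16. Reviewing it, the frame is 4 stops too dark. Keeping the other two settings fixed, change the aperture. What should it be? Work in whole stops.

Underexposed by 4 stops → need 4 stops brighter.
Aperture: f/16 → f/11 → f/8 → f/5.6 → f/4.

f/4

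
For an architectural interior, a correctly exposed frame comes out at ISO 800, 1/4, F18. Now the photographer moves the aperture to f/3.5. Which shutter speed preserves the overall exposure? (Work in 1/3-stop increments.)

Aperture: f/18 → f/16 → f/14 → f/13 → f/11 → f/10 → f/9 → f/8 → f/7.1 → f/6.3 → f/5.6 → f/5 → f/4.5 → f/4 → f/3.5 — 4 2/3 stops larger aperture (brighter).
Need 4 2/3 stops darker from the shutter speed: 1/4 → 1/5 → 1/6 → 1/8 → 1/10 → 1/13 → 1/15 → 1/20 → 1/25 → 1/30 → 1/40 → 1/50 → 1/60 → 1/80 → 1/100.

1/100s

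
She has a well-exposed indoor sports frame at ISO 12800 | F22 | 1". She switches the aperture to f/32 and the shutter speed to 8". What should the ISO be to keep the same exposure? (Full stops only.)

Aperture: f/22 → f/32 — 1 stop stopped down (darker).
Shutter speed: 1 → 2 → 4 → 8 — 3 stops slower (brighter).
Net change so far: 2 stops brighter. Offset with the ISO: 12800 → 6400 → 3200.

ISO 3200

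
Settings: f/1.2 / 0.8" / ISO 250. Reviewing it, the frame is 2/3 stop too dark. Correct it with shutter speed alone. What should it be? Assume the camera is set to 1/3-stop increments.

1.3 s

Underexposed by 2/3 stop → need 2/3 stop brighter.
Shutter speed: 0.8 → 1 → 1.3.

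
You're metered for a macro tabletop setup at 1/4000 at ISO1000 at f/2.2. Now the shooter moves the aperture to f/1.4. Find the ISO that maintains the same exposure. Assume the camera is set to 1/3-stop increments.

Aperture: f/2.2 → f/2 → f/1.8 → f/1.6 → f/1.4 — 1 1/3 stops larger aperture (brighter).
Need 1 1/3 stops darker from the ISO: 1000 → 800 → 640 → 500 → 400.

ISO 400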